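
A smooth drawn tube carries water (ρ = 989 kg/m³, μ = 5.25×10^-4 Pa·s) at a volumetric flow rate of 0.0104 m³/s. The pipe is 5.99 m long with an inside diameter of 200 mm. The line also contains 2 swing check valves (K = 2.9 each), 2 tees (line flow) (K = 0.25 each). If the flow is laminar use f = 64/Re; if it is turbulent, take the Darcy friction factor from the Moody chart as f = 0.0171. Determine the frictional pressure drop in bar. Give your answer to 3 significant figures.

ΔP ≈ 0.00369 bar

Cross-sectional area A = πD²/4 = π(0.2)²/4 = 0.03142 m²; mean velocity V = Q/A = 0.0104/0.03142 = 0.331 m/s.
Reynolds number Re = ρVD/μ = 989 · 0.331 · 0.2 / 0.000525 = 1.247e+05.
Re > 4000 → turbulent; use the Moody-chart value f = 0.0171.
Total minor-loss coefficient ΣK = 2·2.9 + 2·0.25 = 6.3.
ΔP = [f·L/D + ΣK]·(ρV²/2) = [0.0171·5.99/0.2 + 6.3]·(989·0.331²/2) = [0.5121 + 6.3]·54.19 = 369.2 Pa.
ΔP = 369.2 Pa = 0.00369 bar.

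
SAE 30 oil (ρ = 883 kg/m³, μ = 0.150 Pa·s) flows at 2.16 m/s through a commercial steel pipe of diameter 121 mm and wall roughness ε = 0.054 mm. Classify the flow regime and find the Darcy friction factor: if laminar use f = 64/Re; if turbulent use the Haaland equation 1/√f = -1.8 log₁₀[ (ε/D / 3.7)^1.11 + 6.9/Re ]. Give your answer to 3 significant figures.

f ≈ 0.0416

Re = ρVD/μ = 883·2.16·0.121/0.15 = 1539.
Re < 2300 → laminar, so f = 64/Re = 0.0416 (roughness is irrelevant in laminar flow).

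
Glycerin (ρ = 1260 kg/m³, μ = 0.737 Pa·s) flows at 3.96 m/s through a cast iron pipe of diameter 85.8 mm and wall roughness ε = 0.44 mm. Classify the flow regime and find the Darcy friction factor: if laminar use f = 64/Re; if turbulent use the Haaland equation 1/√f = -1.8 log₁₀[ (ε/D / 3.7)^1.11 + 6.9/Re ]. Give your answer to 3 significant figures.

f ≈ 0.110

Re = ρVD/μ = 1260·3.96·0.0858/0.737 = 580.9.
Re < 2300 → laminar, so f = 64/Re = 0.1102 (roughness is irrelevant in laminar flow).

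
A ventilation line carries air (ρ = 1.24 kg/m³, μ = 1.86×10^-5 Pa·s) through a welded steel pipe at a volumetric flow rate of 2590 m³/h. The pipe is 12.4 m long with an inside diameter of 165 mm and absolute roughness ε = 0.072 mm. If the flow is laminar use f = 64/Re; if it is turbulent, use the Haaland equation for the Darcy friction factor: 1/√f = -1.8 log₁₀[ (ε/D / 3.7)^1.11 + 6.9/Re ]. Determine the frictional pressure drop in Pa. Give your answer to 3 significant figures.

ΔP ≈ 920 Pa

Q = 2590 m³/h = 2590/3600 = 0.7194 m³/s.
Cross-sectional area A = πD²/4 = π(0.165)²/4 = 0.02138 m²; mean velocity V = Q/A = 0.7194/0.02138 = 33.65 m/s.
Reynolds number Re = ρVD/μ = 1.24 · 33.65 · 0.165 / 1.86e-05 = 3.701e+05.
Re > 4000 → turbulent. Relative roughness ε/D = 7.2e-05/0.165 = 0.000436. Haaland: 1/√f = -1.8 log₁₀[(0.000436/3.7)^1.11 + 6.9/3.701e+05] = -1.8 log₁₀[4.36e-05 + 1.86e-05] = 7.571, so f = 0.01745.
Darcy-Weisbach: ΔP = f(L/D)(ρV²/2) = 0.01745·(12.4/0.165)·(1.24·33.65²/2) = 0.01745·75.15·701.9 = 920.3 Pa.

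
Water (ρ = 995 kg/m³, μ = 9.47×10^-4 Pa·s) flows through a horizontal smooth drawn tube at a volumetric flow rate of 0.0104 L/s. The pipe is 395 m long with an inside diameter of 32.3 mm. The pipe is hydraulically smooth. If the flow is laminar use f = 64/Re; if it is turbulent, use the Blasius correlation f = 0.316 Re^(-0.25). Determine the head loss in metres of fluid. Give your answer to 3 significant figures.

Q = 0.0104 L/s = 0.0104/1000 = 1.04e-05 m³/s.
Cross-sectional area A = πD²/4 = π(0.0323)²/4 = 0.0008194 m²; mean velocity V = Q/A = 1.04e-05/0.0008194 = 0.01269 m/s.
Reynolds number Re = ρVD/μ = 995 · 0.01269 · 0.0323 / 0.000947 = 430.7.
Re < 2300 → laminar flow, so f = 64/Re = 64/430.7 = 0.1486 (the turbulent correlation is not needed).
Darcy-Weisbach: ΔP = f(L/D)(ρV²/2) = 0.1486·(395/0.0323)·(995·0.01269²/2) = 0.1486·1.223e+04·0.08014 = 145.6 Pa.
Head loss h_f = ΔP/(ρg) = 145.6/(995·9.81) = 0.0149 m.

h_f ≈ 0.0149 m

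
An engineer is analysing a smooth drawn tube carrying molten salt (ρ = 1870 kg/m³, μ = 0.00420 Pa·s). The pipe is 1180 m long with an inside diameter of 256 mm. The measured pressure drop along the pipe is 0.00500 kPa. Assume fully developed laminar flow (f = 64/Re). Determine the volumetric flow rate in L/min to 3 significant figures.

For laminar flow, f = 64/Re with Re = ρVD/μ, so Darcy-Weisbach reduces to ΔP = 32μLV/D². Solving for V: V = ΔP·D²/(32μL) = 5·(0.256)²/(32·0.0042·1180) = 0.002066 m/s.
Check: Re = ρVD/μ = 1870·0.002066·0.256/0.0042 = 235.5 < 2300, so the laminar assumption holds.
Q = V·A = 0.002066·(π/4·0.256²) = 0.0001064 m³/s = 6.38 L/min.

Q ≈ 6.38 L/min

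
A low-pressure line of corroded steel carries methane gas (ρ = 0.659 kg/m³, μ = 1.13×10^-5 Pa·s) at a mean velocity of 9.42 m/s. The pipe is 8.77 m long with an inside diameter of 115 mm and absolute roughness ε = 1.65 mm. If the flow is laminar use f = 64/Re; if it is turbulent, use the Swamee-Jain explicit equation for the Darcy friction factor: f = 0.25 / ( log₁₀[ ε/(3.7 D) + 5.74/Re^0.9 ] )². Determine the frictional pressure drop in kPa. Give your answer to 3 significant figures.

ΔP ≈ 0.0983 kPa

Reynolds number Re = ρVD/μ = 0.659 · 9.42 · 0.115 / 1.13e-05 = 6.318e+04.
Re > 4000 → turbulent. Relative roughness ε/D = 0.00165/0.115 = 0.0143. Swamee-Jain: f = 0.25/(log₁₀[0.0143/3.7 + 5.74/6.318e+04^0.9])² = 0.25/(log₁₀[0.00388 + 0.000274])² = 0.25/(-2.382)² = 0.04407.
Darcy-Weisbach: ΔP = f(L/D)(ρV²/2) = 0.04407·(8.77/0.115)·(0.659·9.42²/2) = 0.04407·76.26·29.24 = 98.27 Pa.
ΔP = 98.27 Pa = 0.0983 kPa.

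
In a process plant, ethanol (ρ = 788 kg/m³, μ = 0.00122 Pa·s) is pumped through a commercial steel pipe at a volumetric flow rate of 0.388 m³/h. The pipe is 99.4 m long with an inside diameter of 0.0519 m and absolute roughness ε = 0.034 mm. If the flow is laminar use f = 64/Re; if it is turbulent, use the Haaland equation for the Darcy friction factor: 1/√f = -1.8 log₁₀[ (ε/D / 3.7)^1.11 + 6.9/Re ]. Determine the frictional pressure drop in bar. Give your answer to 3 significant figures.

Q = 0.388 m³/h = 0.388/3600 = 0.0001078 m³/s.
Cross-sectional area A = πD²/4 = π(0.0519)²/4 = 0.002116 m²; mean velocity V = Q/A = 0.0001078/0.002116 = 0.05095 m/s.
Reynolds number Re = ρVD/μ = 788 · 0.05095 · 0.0519 / 0.00122 = 1708.
Re < 2300 → laminar flow, so f = 64/Re = 64/1708 = 0.03747 (the turbulent correlation is not needed).
Darcy-Weisbach: ΔP = f(L/D)(ρV²/2) = 0.03747·(99.4/0.0519)·(788·0.05095²/2) = 0.03747·1915·1.023 = 73.39 Pa.
ΔP = 73.39 Pa = 7.34×10^-4 bar.

ΔP ≈ 7.34×10^-4 bar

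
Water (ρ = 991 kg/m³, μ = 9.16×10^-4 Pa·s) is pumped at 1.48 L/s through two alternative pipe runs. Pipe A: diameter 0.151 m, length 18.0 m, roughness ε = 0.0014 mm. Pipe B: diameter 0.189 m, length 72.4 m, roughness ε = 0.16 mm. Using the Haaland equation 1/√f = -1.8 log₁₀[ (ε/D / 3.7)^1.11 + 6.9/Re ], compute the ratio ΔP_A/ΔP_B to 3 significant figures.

Pipe A: V = Q/A = 0.00148/0.01791 = 0.08265 m/s; Re = 1.35e+04; ε/D = 9.27e-06; Haaland → f = 0.0285; ΔP_A = f(L/D)(ρV²/2) = 11.5 Pa.
Pipe B: V = Q/A = 0.00148/0.02806 = 0.05275 m/s; Re = 1.079e+04; ε/D = 0.000847; Haaland → f = 0.03138; ΔP_B = f(L/D)(ρV²/2) = 16.57 Pa.
ΔP_A/ΔP_B = 11.5/16.57 = 0.694.

ΔP_A/ΔP_B ≈ 0.694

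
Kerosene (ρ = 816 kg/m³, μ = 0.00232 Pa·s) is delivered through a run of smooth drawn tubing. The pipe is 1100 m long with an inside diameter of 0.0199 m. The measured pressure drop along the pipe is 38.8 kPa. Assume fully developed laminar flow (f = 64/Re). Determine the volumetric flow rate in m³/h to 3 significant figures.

Q ≈ 0.211 m³/h

For laminar flow, f = 64/Re with Re = ρVD/μ, so Darcy-Weisbach reduces to ΔP = 32μLV/D². Solving for V: V = ΔP·D²/(32μL) = 3.88e+04·(0.0199)²/(32·0.00232·1100) = 0.1882 m/s.
Check: Re = ρVD/μ = 816·0.1882·0.0199/0.00232 = 1317 < 2300, so the laminar assumption holds.
Q = V·A = 0.1882·(π/4·0.0199²) = 5.852e-05 m³/s = 0.211 m³/h.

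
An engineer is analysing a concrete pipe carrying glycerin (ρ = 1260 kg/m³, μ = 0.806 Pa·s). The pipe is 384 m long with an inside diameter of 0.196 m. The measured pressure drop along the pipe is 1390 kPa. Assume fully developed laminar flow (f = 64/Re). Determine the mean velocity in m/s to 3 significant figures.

V ≈ 5.39 m/s

For laminar flow, f = 64/Re with Re = ρVD/μ, so Darcy-Weisbach reduces to ΔP = 32μLV/D². Solving for V: V = ΔP·D²/(32μL) = 1.39e+06·(0.196)²/(32·0.806·384) = 5.392 m/s.
Check: Re = ρVD/μ = 1260·5.392·0.196/0.806 = 1652 < 2300, so the laminar assumption holds.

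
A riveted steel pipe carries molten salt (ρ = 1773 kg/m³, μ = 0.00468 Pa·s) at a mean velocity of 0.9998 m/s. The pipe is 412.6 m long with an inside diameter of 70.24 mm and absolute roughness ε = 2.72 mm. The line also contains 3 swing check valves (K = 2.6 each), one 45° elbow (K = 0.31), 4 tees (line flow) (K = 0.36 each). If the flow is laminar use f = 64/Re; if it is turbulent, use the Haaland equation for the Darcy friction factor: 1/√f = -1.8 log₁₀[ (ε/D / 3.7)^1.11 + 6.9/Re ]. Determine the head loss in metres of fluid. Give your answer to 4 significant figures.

h_f ≈ 19.91 m

Reynolds number Re = ρVD/μ = 1773 · 0.9998 · 0.07024 / 0.00468 = 2.66e+04.
Re > 4000 → turbulent. Relative roughness ε/D = 0.00272/0.07024 = 0.0387. Haaland: 1/√f = -1.8 log₁₀[(0.0387/3.7)^1.11 + 6.9/2.66e+04] = -1.8 log₁₀[0.00634 + 0.000259] = 3.925, so f = 0.06491.
Total minor-loss coefficient ΣK = 3·2.6 + 1·0.31 + 4·0.36 = 9.55.
ΔP = [f·L/D + ΣK]·(ρV²/2) = [0.06491·412.6/0.07024 + 9.55]·(1773·0.9998²/2) = [381.3 + 9.55]·886.1 = 3.463e+05 Pa.
Head loss h_f = ΔP/(ρg) = 3.463e+05/(1773·9.81) = 19.91 m.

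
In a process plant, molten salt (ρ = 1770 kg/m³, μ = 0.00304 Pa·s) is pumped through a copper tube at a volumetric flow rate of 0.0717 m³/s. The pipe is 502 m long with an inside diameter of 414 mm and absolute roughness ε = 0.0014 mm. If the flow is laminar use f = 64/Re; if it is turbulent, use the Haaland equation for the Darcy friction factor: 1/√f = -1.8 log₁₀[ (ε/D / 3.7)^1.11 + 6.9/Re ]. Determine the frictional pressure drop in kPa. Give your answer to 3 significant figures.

Cross-sectional area A = πD²/4 = π(0.414)²/4 = 0.1346 m²; mean velocity V = Q/A = 0.0717/0.1346 = 0.5326 m/s.
Reynolds number Re = ρVD/μ = 1770 · 0.5326 · 0.414 / 0.00304 = 1.284e+05.
Re > 4000 → turbulent. Relative roughness ε/D = 1.4e-06/0.414 = 3.38e-06. Haaland: 1/√f = -1.8 log₁₀[(3.38e-06/3.7)^1.11 + 6.9/1.284e+05] = -1.8 log₁₀[1.98e-07 + 5.37e-05] = 7.683, so f = 0.01694.
Darcy-Weisbach: ΔP = f(L/D)(ρV²/2) = 0.01694·(502/0.414)·(1770·0.5326²/2) = 0.01694·1213·251.1 = 5158 Pa.
ΔP = 5158 Pa = 5.16 kPa.

ΔP ≈ 5.16 kPa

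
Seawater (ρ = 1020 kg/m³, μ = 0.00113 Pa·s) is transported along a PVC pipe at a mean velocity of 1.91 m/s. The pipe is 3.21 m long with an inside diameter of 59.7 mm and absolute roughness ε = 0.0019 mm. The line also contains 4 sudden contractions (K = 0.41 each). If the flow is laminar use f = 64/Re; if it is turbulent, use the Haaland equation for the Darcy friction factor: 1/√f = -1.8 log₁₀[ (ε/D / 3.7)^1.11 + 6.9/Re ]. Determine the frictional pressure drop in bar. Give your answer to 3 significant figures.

Reynolds number Re = ρVD/μ = 1020 · 1.91 · 0.0597 / 0.00113 = 1.029e+05.
Re > 4000 → turbulent. Relative roughness ε/D = 1.9e-06/0.0597 = 3.18e-05. Haaland: 1/√f = -1.8 log₁₀[(3.18e-05/3.7)^1.11 + 6.9/1.029e+05] = -1.8 log₁₀[2.38e-06 + 6.7e-05] = 7.485, so f = 0.01785.
Total minor-loss coefficient ΣK = 4·0.41 = 1.64.
ΔP = [f·L/D + ΣK]·(ρV²/2) = [0.01785·3.21/0.0597 + 1.64]·(1020·1.91²/2) = [0.9596 + 1.64]·1861 = 4837 Pa.
ΔP = 4837 Pa = 0.0484 bar.

ΔP ≈ 0.0484 bar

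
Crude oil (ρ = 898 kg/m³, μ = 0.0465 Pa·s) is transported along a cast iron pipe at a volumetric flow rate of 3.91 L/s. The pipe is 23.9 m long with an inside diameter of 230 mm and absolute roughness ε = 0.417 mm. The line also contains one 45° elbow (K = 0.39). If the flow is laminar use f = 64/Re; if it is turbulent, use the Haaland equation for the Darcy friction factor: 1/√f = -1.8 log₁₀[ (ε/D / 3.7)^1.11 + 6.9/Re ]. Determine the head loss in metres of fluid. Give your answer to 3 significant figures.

Q = 3.91 L/s = 3.91/1000 = 0.00391 m³/s.
Cross-sectional area A = πD²/4 = π(0.23)²/4 = 0.04155 m²; mean velocity V = Q/A = 0.00391/0.04155 = 0.09411 m/s.
Reynolds number Re = ρVD/μ = 898 · 0.09411 · 0.23 / 0.0465 = 418.
Re < 2300 → laminar flow, so f = 64/Re = 64/418 = 0.1531 (the turbulent correlation is not needed).
Total minor-loss coefficient ΣK = 1·0.39 = 0.39.
ΔP = [f·L/D + ΣK]·(ρV²/2) = [0.1531·23.9/0.23 + 0.39]·(898·0.09411²/2) = [15.91 + 0.39]·3.977 = 64.82 Pa.
Head loss h_f = ΔP/(ρg) = 64.82/(898·9.81) = 0.00736 m.

h_f ≈ 0.00736 m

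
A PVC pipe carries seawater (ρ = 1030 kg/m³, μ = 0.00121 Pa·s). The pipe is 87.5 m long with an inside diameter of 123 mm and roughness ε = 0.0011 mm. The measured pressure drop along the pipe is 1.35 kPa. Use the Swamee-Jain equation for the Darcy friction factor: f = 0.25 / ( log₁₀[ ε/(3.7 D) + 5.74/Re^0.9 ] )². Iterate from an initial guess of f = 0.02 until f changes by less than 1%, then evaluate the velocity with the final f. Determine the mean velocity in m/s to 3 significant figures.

Rearranging Darcy-Weisbach: V = √(2·ΔP·D/(f·L·ρ)). With ε/D = 1.1e-06/0.123 = 8.94e-06, iterate starting from f = 0.02:
  f = 0.02 → V = √(2·1350·0.123/(0.02·87.5·1030)) = 0.4292 m/s; Re = ρVD/μ = 4.494e+04; f → 0.0213
  f = 0.0213 → V = 0.4159 m/s; Re = 4.355e+04; f → 0.02146
Converged (Δf/f < 1%). With the final f = 0.02146: V = √(2·1350·0.123/(0.02146·87.5·1030)) = 0.4144 m/s.

V ≈ 0.414 m/s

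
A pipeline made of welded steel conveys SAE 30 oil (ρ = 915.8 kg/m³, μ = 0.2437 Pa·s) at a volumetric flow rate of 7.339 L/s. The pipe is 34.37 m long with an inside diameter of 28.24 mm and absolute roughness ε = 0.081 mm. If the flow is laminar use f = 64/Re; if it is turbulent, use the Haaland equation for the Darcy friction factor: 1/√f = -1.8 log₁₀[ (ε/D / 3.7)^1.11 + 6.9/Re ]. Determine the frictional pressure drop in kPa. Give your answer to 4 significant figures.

Q = 7.339 L/s = 7.339/1000 = 0.007339 m³/s.
Cross-sectional area A = πD²/4 = π(0.02824)²/4 = 0.0006264 m²; mean velocity V = Q/A = 0.007339/0.0006264 = 11.72 m/s.
Reynolds number Re = ρVD/μ = 915.8 · 11.72 · 0.02824 / 0.244 = 1243.
Re < 2300 → laminar flow, so f = 64/Re = 64/1243 = 0.05147 (the turbulent correlation is not needed).
Darcy-Weisbach: ΔP = f(L/D)(ρV²/2) = 0.05147·(34.37/0.02824)·(915.8·11.72²/2) = 0.05147·1217·6.286e+04 = 3.938e+06 Pa.
ΔP = 3.938e+06 Pa = 3938 kPa.

ΔP ≈ 3938 kPa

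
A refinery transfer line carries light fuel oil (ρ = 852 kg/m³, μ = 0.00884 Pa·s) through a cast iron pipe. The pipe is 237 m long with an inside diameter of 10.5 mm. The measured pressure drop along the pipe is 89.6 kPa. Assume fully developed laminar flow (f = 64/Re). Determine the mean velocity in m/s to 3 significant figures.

For laminar flow, f = 64/Re with Re = ρVD/μ, so Darcy-Weisbach reduces to ΔP = 32μLV/D². Solving for V: V = ΔP·D²/(32μL) = 8.96e+04·(0.0105)²/(32·0.00884·237) = 0.1473 m/s.
Check: Re = ρVD/μ = 852·0.1473·0.0105/0.00884 = 149.1 < 2300, so the laminar assumption holds.

V ≈ 0.147 m/s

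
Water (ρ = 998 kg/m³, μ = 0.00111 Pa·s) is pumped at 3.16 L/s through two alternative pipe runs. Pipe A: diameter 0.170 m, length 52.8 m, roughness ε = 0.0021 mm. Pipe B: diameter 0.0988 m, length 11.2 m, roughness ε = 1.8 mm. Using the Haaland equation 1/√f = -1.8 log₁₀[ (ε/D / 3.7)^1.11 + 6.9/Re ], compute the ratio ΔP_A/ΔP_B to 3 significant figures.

ΔP_A/ΔP_B ≈ 0.165

Pipe A: V = Q/A = 0.00316/0.0227 = 0.1392 m/s; Re = 2.128e+04; ε/D = 1.24e-05; Haaland → f = 0.02537; ΔP_A = f(L/D)(ρV²/2) = 76.21 Pa.
Pipe B: V = Q/A = 0.00316/0.007667 = 0.4122 m/s; Re = 3.661e+04; ε/D = 0.0182; Haaland → f = 0.04812; ΔP_B = f(L/D)(ρV²/2) = 462.4 Pa.
ΔP_A/ΔP_B = 76.21/462.4 = 0.165.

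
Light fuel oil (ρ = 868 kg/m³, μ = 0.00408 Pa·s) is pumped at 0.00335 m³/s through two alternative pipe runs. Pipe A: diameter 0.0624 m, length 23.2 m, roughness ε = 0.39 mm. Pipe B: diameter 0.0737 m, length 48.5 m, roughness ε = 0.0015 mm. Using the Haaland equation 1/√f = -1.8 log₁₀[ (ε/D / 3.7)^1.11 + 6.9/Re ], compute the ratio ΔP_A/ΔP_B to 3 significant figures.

ΔP_A/ΔP_B ≈ 1.40

Pipe A: V = Q/A = 0.00335/0.003058 = 1.095 m/s; Re = 1.454e+04; ε/D = 0.00625; Haaland → f = 0.03715; ΔP_A = f(L/D)(ρV²/2) = 7194 Pa.
Pipe B: V = Q/A = 0.00335/0.004266 = 0.7853 m/s; Re = 1.231e+04; ε/D = 2.04e-05; Haaland → f = 0.02921; ΔP_B = f(L/D)(ρV²/2) = 5145 Pa.
ΔP_A/ΔP_B = 7194/5145 = 1.40.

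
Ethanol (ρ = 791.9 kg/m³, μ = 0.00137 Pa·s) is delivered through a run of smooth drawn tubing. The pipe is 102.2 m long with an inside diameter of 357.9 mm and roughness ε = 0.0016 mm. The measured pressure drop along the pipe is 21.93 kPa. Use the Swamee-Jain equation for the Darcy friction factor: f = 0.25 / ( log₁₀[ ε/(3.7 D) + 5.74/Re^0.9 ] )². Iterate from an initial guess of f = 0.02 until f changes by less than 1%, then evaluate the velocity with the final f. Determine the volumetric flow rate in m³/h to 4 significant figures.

Q ≈ 1451 m³/h

Rearranging Darcy-Weisbach: V = √(2·ΔP·D/(f·L·ρ)). With ε/D = 1.6e-06/0.3579 = 4.47e-06, iterate starting from f = 0.02:
  f = 0.02 → V = √(2·2.193e+04·0.3579/(0.02·102.2·791.9)) = 3.114 m/s; Re = ρVD/μ = 6.442e+05; f → 0.0126
  f = 0.0126 → V = 3.923 m/s; Re = 8.116e+05; f → 0.01212
  f = 0.01212 → V = 4 m/s; Re = 8.274e+05; f → 0.01209
Converged (Δf/f < 1%). With the final f = 0.01209: V = √(2·2.193e+04·0.3579/(0.01209·102.2·791.9)) = 4.006 m/s.
Q = V·A = 4.006·(π/4·0.3579²) = 0.403 m³/s = 1451 m³/h.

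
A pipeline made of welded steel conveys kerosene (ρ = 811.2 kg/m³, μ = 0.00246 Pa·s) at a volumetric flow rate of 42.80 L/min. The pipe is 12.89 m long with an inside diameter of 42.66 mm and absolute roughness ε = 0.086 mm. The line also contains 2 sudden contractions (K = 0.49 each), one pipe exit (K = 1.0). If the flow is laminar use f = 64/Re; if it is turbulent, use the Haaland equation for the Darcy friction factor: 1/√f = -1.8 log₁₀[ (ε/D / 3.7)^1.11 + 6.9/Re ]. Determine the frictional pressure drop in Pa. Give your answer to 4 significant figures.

Q = 42.80 L/min = 42.80/60000 = 0.0007133 m³/s.
Cross-sectional area A = πD²/4 = π(0.04266)²/4 = 0.001429 m²; mean velocity V = Q/A = 0.0007133/0.001429 = 0.4991 m/s.
Reynolds number Re = ρVD/μ = 811.2 · 0.4991 · 0.04266 / 0.00246 = 7021.
Re > 4000 → turbulent. Relative roughness ε/D = 8.6e-05/0.04266 = 0.00202. Haaland: 1/√f = -1.8 log₁₀[(0.00202/3.7)^1.11 + 6.9/7021] = -1.8 log₁₀[0.000238 + 0.000983] = 5.244, so f = 0.03637.
Total minor-loss coefficient ΣK = 2·0.49 + 1·1 = 1.98.
ΔP = [f·L/D + ΣK]·(ρV²/2) = [0.03637·12.89/0.04266 + 1.98]·(811.2·0.4991²/2) = [10.99 + 1.98]·101 = 1310 Pa.

ΔP ≈ 1310 Pa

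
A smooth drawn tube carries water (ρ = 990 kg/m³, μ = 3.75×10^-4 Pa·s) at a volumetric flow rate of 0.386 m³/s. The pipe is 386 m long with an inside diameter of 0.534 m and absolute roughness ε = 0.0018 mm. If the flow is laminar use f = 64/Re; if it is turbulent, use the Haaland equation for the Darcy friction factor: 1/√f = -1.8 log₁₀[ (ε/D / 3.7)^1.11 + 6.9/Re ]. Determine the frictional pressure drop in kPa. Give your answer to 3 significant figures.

Cross-sectional area A = πD²/4 = π(0.534)²/4 = 0.224 m²; mean velocity V = Q/A = 0.386/0.224 = 1.724 m/s.
Reynolds number Re = ρVD/μ = 990 · 1.724 · 0.534 / 0.000375 = 2.43e+06.
Re > 4000 → turbulent. Relative roughness ε/D = 1.8e-06/0.534 = 3.37e-06. Haaland: 1/√f = -1.8 log₁₀[(3.37e-06/3.7)^1.11 + 6.9/2.43e+06] = -1.8 log₁₀[1.97e-07 + 2.84e-06] = 9.932, so f = 0.01014.
Darcy-Weisbach: ΔP = f(L/D)(ρV²/2) = 0.01014·(386/0.534)·(990·1.724²/2) = 0.01014·722.8·1470 = 1.078e+04 Pa.
ΔP = 1.078e+04 Pa = 10.8 kPa.

ΔP ≈ 10.8 kPa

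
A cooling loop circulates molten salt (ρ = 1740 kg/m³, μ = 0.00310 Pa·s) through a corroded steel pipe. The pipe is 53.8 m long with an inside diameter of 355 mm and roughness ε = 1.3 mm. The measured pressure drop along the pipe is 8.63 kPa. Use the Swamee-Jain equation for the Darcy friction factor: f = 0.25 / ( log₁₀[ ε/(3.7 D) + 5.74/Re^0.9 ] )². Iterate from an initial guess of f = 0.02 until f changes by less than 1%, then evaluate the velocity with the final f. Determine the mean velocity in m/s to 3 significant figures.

V ≈ 1.52 m/s

Rearranging Darcy-Weisbach: V = √(2·ΔP·D/(f·L·ρ)). With ε/D = 0.0013/0.355 = 0.00366, iterate starting from f = 0.02:
  f = 0.02 → V = √(2·8630·0.355/(0.02·53.8·1740)) = 1.809 m/s; Re = ρVD/μ = 3.605e+05; f → 0.02815
  f = 0.02815 → V = 1.525 m/s; Re = 3.038e+05; f → 0.02823
Converged (Δf/f < 1%). With the final f = 0.02823: V = √(2·8630·0.355/(0.02823·53.8·1740)) = 1.523 m/s.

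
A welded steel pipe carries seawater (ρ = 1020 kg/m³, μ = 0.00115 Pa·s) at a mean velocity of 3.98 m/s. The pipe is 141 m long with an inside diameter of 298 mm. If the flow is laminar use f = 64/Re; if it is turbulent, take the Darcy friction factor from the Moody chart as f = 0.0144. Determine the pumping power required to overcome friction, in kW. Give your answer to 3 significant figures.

Reynolds number Re = ρVD/μ = 1020 · 3.98 · 0.298 / 0.00115 = 1.052e+06.
Re > 4000 → turbulent; use the Moody-chart value f = 0.0144.
Darcy-Weisbach: ΔP = f(L/D)(ρV²/2) = 0.0144·(141/0.298)·(1020·3.98²/2) = 0.0144·473.2·8079 = 5.504e+04 Pa.
Q = V·A = 3.98·0.06975 = 0.2776 m³/s.
Pumping power P = QΔP = 0.2776·5.504e+04 = 15280 W = 15.3 kW.

P ≈ 15.3 kW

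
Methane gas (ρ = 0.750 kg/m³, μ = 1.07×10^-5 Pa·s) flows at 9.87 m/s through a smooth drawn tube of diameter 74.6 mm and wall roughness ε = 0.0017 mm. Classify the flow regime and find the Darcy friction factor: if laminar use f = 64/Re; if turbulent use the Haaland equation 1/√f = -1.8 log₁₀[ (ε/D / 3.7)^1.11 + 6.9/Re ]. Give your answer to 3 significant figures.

Re = ρVD/μ = 0.75·9.87·0.0746/1.07e-05 = 5.161e+04.
Re > 4000 → turbulent. ε/D = 1.7e-06/0.0746 = 2.28e-05; Haaland: 1/√f = -1.8 log₁₀[1.65e-06 + 0.000134] = 6.963, so f = 0.02062.

f ≈ 0.0206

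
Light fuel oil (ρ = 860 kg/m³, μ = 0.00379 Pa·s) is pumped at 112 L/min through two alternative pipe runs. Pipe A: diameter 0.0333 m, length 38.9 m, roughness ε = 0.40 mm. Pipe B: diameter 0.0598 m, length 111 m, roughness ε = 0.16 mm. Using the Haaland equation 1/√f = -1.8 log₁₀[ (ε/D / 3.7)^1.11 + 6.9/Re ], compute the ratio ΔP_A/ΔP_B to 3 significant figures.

Pipe A: V = Q/A = 0.001867/0.0008709 = 2.143 m/s; Re = 1.62e+04; ε/D = 0.012; Haaland → f = 0.0434; ΔP_A = f(L/D)(ρV²/2) = 1.002e+05 Pa.
Pipe B: V = Q/A = 0.001867/0.002809 = 0.6646 m/s; Re = 9019; ε/D = 0.00268; Haaland → f = 0.03518; ΔP_B = f(L/D)(ρV²/2) = 1.24e+04 Pa.
ΔP_A/ΔP_B = 1.002e+05/1.24e+04 = 8.08.

ΔP_A/ΔP_B ≈ 8.08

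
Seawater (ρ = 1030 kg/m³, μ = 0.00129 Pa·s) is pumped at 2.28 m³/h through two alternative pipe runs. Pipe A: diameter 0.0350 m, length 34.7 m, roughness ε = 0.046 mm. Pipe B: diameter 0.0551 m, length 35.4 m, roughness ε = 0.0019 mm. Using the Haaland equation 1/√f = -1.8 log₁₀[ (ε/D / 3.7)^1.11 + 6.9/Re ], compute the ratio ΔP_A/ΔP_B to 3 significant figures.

Pipe A: V = Q/A = 0.0006333/0.0009621 = 0.6583 m/s; Re = 1.84e+04; ε/D = 0.00131; Haaland → f = 0.02867; ΔP_A = f(L/D)(ρV²/2) = 6343 Pa.
Pipe B: V = Q/A = 0.0006333/0.002384 = 0.2656 m/s; Re = 1.169e+04; ε/D = 3.45e-05; Haaland → f = 0.02964; ΔP_B = f(L/D)(ρV²/2) = 691.9 Pa.
ΔP_A/ΔP_B = 6343/691.9 = 9.17.

ΔP_A/ΔP_B ≈ 9.17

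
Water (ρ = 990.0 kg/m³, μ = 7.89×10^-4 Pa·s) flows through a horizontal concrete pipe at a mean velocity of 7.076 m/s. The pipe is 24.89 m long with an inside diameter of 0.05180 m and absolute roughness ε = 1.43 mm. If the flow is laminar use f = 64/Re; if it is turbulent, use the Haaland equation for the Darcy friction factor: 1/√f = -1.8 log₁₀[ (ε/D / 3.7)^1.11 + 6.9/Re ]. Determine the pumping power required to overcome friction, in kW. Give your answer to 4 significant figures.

P ≈ 9.844 kW

Reynolds number Re = ρVD/μ = 990 · 7.076 · 0.0518 / 0.000789 = 4.599e+05.
Re > 4000 → turbulent. Relative roughness ε/D = 0.00143/0.0518 = 0.0276. Haaland: 1/√f = -1.8 log₁₀[(0.0276/3.7)^1.11 + 6.9/4.599e+05] = -1.8 log₁₀[0.00435 + 1.5e-05] = 4.247, so f = 0.05543.
Darcy-Weisbach: ΔP = f(L/D)(ρV²/2) = 0.05543·(24.89/0.0518)·(990·7.076²/2) = 0.05543·480.5·2.478e+04 = 6.601e+05 Pa.
Q = V·A = 7.076·0.002107 = 0.01491 m³/s.
Pumping power P = QΔP = 0.01491·6.601e+05 = 9843.7 W = 9.844 kW.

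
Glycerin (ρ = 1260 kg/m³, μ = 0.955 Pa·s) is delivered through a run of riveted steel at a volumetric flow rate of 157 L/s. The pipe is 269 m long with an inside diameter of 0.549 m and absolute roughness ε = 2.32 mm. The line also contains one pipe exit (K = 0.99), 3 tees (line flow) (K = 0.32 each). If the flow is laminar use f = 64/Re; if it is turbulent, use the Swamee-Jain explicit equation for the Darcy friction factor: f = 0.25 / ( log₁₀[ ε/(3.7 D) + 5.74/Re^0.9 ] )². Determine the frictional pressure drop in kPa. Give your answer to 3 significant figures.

Q = 157 L/s = 157/1000 = 0.157 m³/s.
Cross-sectional area A = πD²/4 = π(0.549)²/4 = 0.2367 m²; mean velocity V = Q/A = 0.157/0.2367 = 0.6632 m/s.
Reynolds number Re = ρVD/μ = 1260 · 0.6632 · 0.549 / 0.955 = 480.4.
Re < 2300 → laminar flow, so f = 64/Re = 64/480.4 = 0.1332 (the turbulent correlation is not needed).
Total minor-loss coefficient ΣK = 1·0.99 + 3·0.32 = 1.95.
ΔP = [f·L/D + ΣK]·(ρV²/2) = [0.1332·269/0.549 + 1.95]·(1260·0.6632²/2) = [65.28 + 1.95]·277.1 = 1.863e+04 Pa.
ΔP = 1.863e+04 Pa = 18.6 kPa.

ΔP ≈ 18.6 kPa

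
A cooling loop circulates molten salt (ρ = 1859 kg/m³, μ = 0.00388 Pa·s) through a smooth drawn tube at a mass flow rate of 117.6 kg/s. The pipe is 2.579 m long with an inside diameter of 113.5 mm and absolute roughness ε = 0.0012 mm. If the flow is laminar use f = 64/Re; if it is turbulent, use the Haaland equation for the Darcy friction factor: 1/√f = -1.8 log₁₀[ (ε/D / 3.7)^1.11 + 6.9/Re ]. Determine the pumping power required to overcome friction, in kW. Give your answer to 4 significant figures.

A = πD²/4 = π(0.1135)²/4 = 0.01012 m²; mean velocity V = ṁ/(ρA) = 117.6/(1859 · 0.01012) = 6.252 m/s.
Reynolds number Re = ρVD/μ = 1859 · 6.252 · 0.1135 / 0.00388 = 3.4e+05.
Re > 4000 → turbulent. Relative roughness ε/D = 1.2e-06/0.1135 = 1.06e-05. Haaland: 1/√f = -1.8 log₁₀[(1.06e-05/3.7)^1.11 + 6.9/3.4e+05] = -1.8 log₁₀[7.02e-07 + 2.03e-05] = 8.42, so f = 0.0141.
Darcy-Weisbach: ΔP = f(L/D)(ρV²/2) = 0.0141·(2.579/0.1135)·(1859·6.252²/2) = 0.0141·22.72·3.634e+04 = 1.165e+04 Pa.
Q = ṁ/ρ = 117.6/1859 = 0.06326 m³/s.
Pumping power P = QΔP = 0.06326·1.165e+04 = 736.69 W = 0.7367 kW.

P ≈ 0.7367 kW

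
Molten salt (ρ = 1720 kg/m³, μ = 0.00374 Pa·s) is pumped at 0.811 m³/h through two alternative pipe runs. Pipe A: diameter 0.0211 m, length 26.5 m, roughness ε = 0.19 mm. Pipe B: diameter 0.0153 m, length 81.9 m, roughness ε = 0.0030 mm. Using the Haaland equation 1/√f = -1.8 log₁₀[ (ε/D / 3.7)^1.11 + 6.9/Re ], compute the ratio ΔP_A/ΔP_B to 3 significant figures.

ΔP_A/ΔP_B ≈ 0.0896

Pipe A: V = Q/A = 0.0002253/0.0003497 = 0.6443 m/s; Re = 6252; ε/D = 0.009; Haaland → f = 0.04471; ΔP_A = f(L/D)(ρV²/2) = 2.005e+04 Pa.
Pipe B: V = Q/A = 0.0002253/0.0001839 = 1.225 m/s; Re = 8622; ε/D = 0.000196; Haaland → f = 0.03239; ΔP_B = f(L/D)(ρV²/2) = 2.238e+05 Pa.
ΔP_A/ΔP_B = 2.005e+04/2.238e+05 = 0.0896.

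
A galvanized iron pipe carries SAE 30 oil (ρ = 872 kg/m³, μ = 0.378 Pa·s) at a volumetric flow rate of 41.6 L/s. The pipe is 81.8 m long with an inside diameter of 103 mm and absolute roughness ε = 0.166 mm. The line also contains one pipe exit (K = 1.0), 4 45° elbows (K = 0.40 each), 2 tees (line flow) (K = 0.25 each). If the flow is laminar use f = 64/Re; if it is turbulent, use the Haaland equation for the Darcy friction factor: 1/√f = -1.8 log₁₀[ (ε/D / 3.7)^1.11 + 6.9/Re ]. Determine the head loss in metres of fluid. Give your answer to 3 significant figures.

h_f ≈ 58.4 m

Q = 41.6 L/s = 41.6/1000 = 0.0416 m³/s.
Cross-sectional area A = πD²/4 = π(0.103)²/4 = 0.008332 m²; mean velocity V = Q/A = 0.0416/0.008332 = 4.993 m/s.
Reynolds number Re = ρVD/μ = 872 · 4.993 · 0.103 / 0.378 = 1186.
Re < 2300 → laminar flow, so f = 64/Re = 64/1186 = 0.05395 (the turbulent correlation is not needed).
Total minor-loss coefficient ΣK = 1·1 + 4·0.4 + 2·0.25 = 3.1.
ΔP = [f·L/D + ΣK]·(ρV²/2) = [0.05395·81.8/0.103 + 3.1]·(872·4.993²/2) = [42.85 + 3.1]·1.087e+04 = 4.993e+05 Pa.
Head loss h_f = ΔP/(ρg) = 4.993e+05/(872·9.81) = 58.4 m.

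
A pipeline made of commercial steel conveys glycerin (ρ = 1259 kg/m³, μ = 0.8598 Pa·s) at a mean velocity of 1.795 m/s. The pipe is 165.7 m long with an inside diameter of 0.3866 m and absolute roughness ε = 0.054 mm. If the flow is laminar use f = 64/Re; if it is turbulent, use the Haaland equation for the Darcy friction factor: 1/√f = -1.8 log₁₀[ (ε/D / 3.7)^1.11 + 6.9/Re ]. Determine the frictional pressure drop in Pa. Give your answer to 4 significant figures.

ΔP ≈ 54750 Pa

Reynolds number Re = ρVD/μ = 1259 · 1.795 · 0.3866 / 0.86 = 1016.
Re < 2300 → laminar flow, so f = 64/Re = 64/1016 = 0.06298 (the turbulent correlation is not needed).
Darcy-Weisbach: ΔP = f(L/D)(ρV²/2) = 0.06298·(165.7/0.3866)·(1259·1.795²/2) = 0.06298·428.6·2028 = 5.475e+04 Pa.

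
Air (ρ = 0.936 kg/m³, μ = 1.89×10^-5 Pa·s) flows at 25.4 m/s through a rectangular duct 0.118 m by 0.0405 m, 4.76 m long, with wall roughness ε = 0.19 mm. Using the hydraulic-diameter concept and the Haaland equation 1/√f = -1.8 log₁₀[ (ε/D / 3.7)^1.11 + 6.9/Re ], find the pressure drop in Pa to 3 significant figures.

ΔP ≈ 669 Pa

Hydraulic diameter D_h = 4A/P = 4·(0.118·0.0405)/(2·(0.118+0.0405)) = 0.01912/0.317 = 0.0603 m.
Re = ρVD_h/μ = 0.936·25.4·0.0603/1.89e-05 = 7.586e+04.
ε/D_h = 0.00019/0.0603 = 0.00315; Haaland gives 1/√f = -1.8 log₁₀[0.000391+9.1e-05] = 5.97, so f = 0.02806.
ΔP = f(L/D_h)(ρV²/2) = 0.02806·4.76/0.0603·301.9 = 668.7 Pa.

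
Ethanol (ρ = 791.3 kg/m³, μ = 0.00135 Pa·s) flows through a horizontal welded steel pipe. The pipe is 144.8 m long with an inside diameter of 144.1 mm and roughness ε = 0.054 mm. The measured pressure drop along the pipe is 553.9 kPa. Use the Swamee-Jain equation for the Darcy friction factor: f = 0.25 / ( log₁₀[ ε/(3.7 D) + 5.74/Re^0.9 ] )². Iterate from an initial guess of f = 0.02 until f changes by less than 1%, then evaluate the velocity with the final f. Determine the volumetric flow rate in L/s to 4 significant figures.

Rearranging Darcy-Weisbach: V = √(2·ΔP·D/(f·L·ρ)). With ε/D = 5.4e-05/0.1441 = 0.000375, iterate starting from f = 0.02:
  f = 0.02 → V = √(2·5.539e+05·0.1441/(0.02·144.8·791.3)) = 8.346 m/s; Re = ρVD/μ = 7.05e+05; f → 0.01663
  f = 0.01663 → V = 9.154 m/s; Re = 7.731e+05; f → 0.01656
Converged (Δf/f < 1%). With the final f = 0.01656: V = √(2·5.539e+05·0.1441/(0.01656·144.8·791.3)) = 9.173 m/s.
Q = V·A = 9.173·(π/4·0.1441²) = 0.1496 m³/s = 149.6 L/s.

Q ≈ 149.6 L/s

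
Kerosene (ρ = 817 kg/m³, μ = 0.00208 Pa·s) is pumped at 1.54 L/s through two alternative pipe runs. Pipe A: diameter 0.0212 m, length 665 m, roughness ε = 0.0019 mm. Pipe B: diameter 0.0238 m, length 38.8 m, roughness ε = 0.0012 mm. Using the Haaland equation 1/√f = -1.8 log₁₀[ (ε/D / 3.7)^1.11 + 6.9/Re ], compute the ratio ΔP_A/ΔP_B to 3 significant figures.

ΔP_A/ΔP_B ≈ 29.9

Pipe A: V = Q/A = 0.00154/0.000353 = 4.363 m/s; Re = 3.633e+04; ε/D = 8.96e-05; Haaland → f = 0.02249; ΔP_A = f(L/D)(ρV²/2) = 5.485e+06 Pa.
Pipe B: V = Q/A = 0.00154/0.0004449 = 3.462 m/s; Re = 3.236e+04; ε/D = 5.04e-05; Haaland → f = 0.023; ΔP_B = f(L/D)(ρV²/2) = 1.835e+05 Pa.
ΔP_A/ΔP_B = 5.485e+06/1.835e+05 = 29.9.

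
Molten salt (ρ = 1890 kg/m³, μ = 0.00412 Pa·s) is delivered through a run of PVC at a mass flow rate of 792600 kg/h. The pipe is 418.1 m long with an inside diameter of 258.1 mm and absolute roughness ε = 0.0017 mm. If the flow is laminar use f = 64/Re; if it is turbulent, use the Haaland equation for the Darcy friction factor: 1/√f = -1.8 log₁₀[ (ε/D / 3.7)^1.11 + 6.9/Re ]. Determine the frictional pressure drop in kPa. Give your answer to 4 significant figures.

ṁ = 792600 kg/h = 792600/3600 = 220.2 kg/s.
A = πD²/4 = π(0.2581)²/4 = 0.05232 m²; mean velocity V = ṁ/(ρA) = 220.2/(1890 · 0.05232) = 2.227 m/s.
Reynolds number Re = ρVD/μ = 1890 · 2.227 · 0.2581 / 0.00412 = 2.636e+05.
Re > 4000 → turbulent. Relative roughness ε/D = 1.7e-06/0.2581 = 6.59e-06. Haaland: 1/√f = -1.8 log₁₀[(6.59e-06/3.7)^1.11 + 6.9/2.636e+05] = -1.8 log₁₀[4.15e-07 + 2.62e-05] = 8.236, so f = 0.01474.
Darcy-Weisbach: ΔP = f(L/D)(ρV²/2) = 0.01474·(418.1/0.2581)·(1890·2.227²/2) = 0.01474·1620·4685 = 1.119e+05 Pa.
ΔP = 1.119e+05 Pa = 111.9 kPa.

ΔP ≈ 111.9 kPa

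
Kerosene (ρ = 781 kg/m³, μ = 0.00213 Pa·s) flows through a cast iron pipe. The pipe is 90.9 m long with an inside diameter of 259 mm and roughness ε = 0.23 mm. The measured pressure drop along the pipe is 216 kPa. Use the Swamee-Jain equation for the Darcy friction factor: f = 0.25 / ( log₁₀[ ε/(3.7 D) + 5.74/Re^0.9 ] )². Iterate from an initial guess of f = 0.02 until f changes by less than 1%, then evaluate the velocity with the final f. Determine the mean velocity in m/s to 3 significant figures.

Rearranging Darcy-Weisbach: V = √(2·ΔP·D/(f·L·ρ)). With ε/D = 0.00023/0.259 = 0.000888, iterate starting from f = 0.02:
  f = 0.02 → V = √(2·2.16e+05·0.259/(0.02·90.9·781)) = 8.877 m/s; Re = ρVD/μ = 8.43e+05; f → 0.01957
  f = 0.01957 → V = 8.974 m/s; Re = 8.522e+05; f → 0.01957
Converged (Δf/f < 1%). With the final f = 0.01957: V = √(2·2.16e+05·0.259/(0.01957·90.9·781)) = 8.975 m/s.

V ≈ 8.97 m/s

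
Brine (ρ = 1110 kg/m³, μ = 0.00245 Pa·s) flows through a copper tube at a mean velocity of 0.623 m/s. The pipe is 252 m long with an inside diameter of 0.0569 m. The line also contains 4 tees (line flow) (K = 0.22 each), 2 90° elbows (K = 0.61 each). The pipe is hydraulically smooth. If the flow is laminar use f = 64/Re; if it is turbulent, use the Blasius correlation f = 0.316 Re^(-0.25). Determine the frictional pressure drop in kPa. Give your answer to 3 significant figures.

Reynolds number Re = ρVD/μ = 1110 · 0.623 · 0.0569 / 0.00245 = 1.606e+04.
Re > 4000 → turbulent. Smooth-pipe (Blasius): f = 0.316 Re^(-0.25) = 0.316/(1.606e+04)^0.25 = 0.02807.
Total minor-loss coefficient ΣK = 4·0.22 + 2·0.61 = 2.1.
ΔP = [f·L/D + ΣK]·(ρV²/2) = [0.02807·252/0.0569 + 2.1]·(1110·0.623²/2) = [124.3 + 2.1]·215.4 = 2.723e+04 Pa.
ΔP = 2.723e+04 Pa = 27.2 kPa.

ΔP ≈ 27.2 kPa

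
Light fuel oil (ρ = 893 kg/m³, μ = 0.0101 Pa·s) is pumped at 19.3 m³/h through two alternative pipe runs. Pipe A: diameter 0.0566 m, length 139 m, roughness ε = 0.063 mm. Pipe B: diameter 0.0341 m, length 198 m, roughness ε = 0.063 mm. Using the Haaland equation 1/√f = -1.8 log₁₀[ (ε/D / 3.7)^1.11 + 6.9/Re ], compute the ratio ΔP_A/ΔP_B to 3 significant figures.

ΔP_A/ΔP_B ≈ 0.0595

Pipe A: V = Q/A = 0.005361/0.002516 = 2.131 m/s; Re = 1.066e+04; ε/D = 0.00111; Haaland → f = 0.03184; ΔP_A = f(L/D)(ρV²/2) = 1.585e+05 Pa.
Pipe B: V = Q/A = 0.005361/0.0009133 = 5.87 m/s; Re = 1.77e+04; ε/D = 0.00185; Haaland → f = 0.02982; ΔP_B = f(L/D)(ρV²/2) = 2.664e+06 Pa.
ΔP_A/ΔP_B = 1.585e+05/2.664e+06 = 0.0595.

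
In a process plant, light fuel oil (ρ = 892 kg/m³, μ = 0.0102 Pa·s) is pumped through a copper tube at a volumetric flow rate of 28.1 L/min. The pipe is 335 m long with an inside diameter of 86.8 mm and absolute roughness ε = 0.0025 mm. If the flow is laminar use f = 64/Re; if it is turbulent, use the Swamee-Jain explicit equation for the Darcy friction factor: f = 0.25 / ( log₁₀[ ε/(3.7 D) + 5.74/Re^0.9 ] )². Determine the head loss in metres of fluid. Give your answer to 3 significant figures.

Q = 28.1 L/min = 28.1/60000 = 0.0004683 m³/s.
Cross-sectional area A = πD²/4 = π(0.0868)²/4 = 0.005917 m²; mean velocity V = Q/A = 0.0004683/0.005917 = 0.07915 m/s.
Reynolds number Re = ρVD/μ = 892 · 0.07915 · 0.0868 / 0.0102 = 600.8.
Re < 2300 → laminar flow, so f = 64/Re = 64/600.8 = 0.1065 (the turbulent correlation is not needed).
Darcy-Weisbach: ΔP = f(L/D)(ρV²/2) = 0.1065·(335/0.0868)·(892·0.07915²/2) = 0.1065·3859·2.794 = 1149 Pa.
Head loss h_f = ΔP/(ρg) = 1149/(892·9.81) = 0.131 m.

h_f ≈ 0.131 m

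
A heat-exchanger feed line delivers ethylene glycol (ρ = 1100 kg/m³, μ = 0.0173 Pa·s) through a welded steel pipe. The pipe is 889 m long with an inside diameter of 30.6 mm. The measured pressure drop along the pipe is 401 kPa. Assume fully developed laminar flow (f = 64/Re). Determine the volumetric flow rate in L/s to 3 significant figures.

For laminar flow, f = 64/Re with Re = ρVD/μ, so Darcy-Weisbach reduces to ΔP = 32μLV/D². Solving for V: V = ΔP·D²/(32μL) = 4.01e+05·(0.0306)²/(32·0.0173·889) = 0.7629 m/s.
Check: Re = ρVD/μ = 1100·0.7629·0.0306/0.0173 = 1484 < 2300, so the laminar assumption holds.
Q = V·A = 0.7629·(π/4·0.0306²) = 0.0005611 m³/s = 0.561 L/s.

Q ≈ 0.561 L/s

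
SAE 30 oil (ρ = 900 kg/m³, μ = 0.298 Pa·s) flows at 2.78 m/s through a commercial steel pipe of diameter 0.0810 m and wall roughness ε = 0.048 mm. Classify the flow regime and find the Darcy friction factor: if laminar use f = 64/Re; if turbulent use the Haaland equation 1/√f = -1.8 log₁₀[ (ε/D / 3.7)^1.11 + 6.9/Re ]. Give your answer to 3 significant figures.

Re = ρVD/μ = 900·2.78·0.081/0.298 = 680.1.
Re < 2300 → laminar, so f = 64/Re = 0.09411 (roughness is irrelevant in laminar flow).

f ≈ 0.0941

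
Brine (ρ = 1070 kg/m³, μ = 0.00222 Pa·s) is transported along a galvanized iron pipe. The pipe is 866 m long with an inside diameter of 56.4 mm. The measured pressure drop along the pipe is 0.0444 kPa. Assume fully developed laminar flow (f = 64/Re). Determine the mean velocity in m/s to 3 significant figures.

V ≈ 0.00230 m/s

For laminar flow, f = 64/Re with Re = ρVD/μ, so Darcy-Weisbach reduces to ΔP = 32μLV/D². Solving for V: V = ΔP·D²/(32μL) = 44.4·(0.0564)²/(32·0.00222·866) = 0.002296 m/s.
Check: Re = ρVD/μ = 1070·0.002296·0.0564/0.00222 = 62.41 < 2300, so the laminar assumption holds.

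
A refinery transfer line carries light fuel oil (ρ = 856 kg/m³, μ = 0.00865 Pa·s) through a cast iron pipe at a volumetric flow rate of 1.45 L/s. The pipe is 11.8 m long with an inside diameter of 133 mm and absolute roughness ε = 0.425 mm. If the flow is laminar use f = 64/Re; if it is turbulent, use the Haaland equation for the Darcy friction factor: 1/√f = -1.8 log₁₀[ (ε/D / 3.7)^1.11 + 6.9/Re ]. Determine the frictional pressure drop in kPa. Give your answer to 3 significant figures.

Q = 1.45 L/s = 1.45/1000 = 0.00145 m³/s.
Cross-sectional area A = πD²/4 = π(0.133)²/4 = 0.01389 m²; mean velocity V = Q/A = 0.00145/0.01389 = 0.1044 m/s.
Reynolds number Re = ρVD/μ = 856 · 0.1044 · 0.133 / 0.00865 = 1374.
Re < 2300 → laminar flow, so f = 64/Re = 64/1374 = 0.04659 (the turbulent correlation is not needed).
Darcy-Weisbach: ΔP = f(L/D)(ρV²/2) = 0.04659·(11.8/0.133)·(856·0.1044²/2) = 0.04659·88.72·4.662 = 19.27 Pa.
ΔP = 19.27 Pa = 0.0193 kPa.

ΔP ≈ 0.0193 kPa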